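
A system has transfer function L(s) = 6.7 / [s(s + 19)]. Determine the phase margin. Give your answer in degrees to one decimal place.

88.9°

Gain crossover: |L(jω)| = 1 at ω ≈ 0.353 rad/s.
∠L(j0.353) = −90° − arctan(0.353/19) ≈ -91.06°
PM = 180° + (-91.06°) = 88.94°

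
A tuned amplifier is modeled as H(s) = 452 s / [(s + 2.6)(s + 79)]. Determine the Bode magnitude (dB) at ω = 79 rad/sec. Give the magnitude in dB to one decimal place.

12.1 dB

|j79| = 79
|j79 + 2.6| = √(79² + 2.6²) = 79.04
|j79 + 79| = √(79² + 79²) = 111.7
|H(j79)| = 452 × 79 / (79.04 × 111.7) = 4.0435
20 log₁₀(4.0435) = 12.14 dB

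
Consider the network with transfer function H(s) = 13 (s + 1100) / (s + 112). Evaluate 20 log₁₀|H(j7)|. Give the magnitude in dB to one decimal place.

|j7 + 1100| = √(7² + 1100²) = 1100
|j7 + 112| = √(7² + 112²) = 112.2
|H(j7)| = 13 × 1100 / 112.2 = 127.43
20 log₁₀(127.43) = 42.11 dB

42.1 dB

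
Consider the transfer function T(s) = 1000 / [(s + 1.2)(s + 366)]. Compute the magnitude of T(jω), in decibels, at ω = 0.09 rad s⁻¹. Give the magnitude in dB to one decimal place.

|j0.09 + 1.2| = √(0.09² + 1.2²) = 1.203
|j0.09 + 366| = √(0.09² + 366²) = 366
|T(j0.09)| = 1000 / (1.203 × 366) = 2.2705
20 log₁₀(2.2705) = 7.12 dB

7.1 dB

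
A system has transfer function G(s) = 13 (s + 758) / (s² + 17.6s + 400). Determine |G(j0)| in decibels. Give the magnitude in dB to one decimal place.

G(0) = 13 × 758 / 400 = 24.635
20 log₁₀(24.635) = 27.83 dB

27.8 dB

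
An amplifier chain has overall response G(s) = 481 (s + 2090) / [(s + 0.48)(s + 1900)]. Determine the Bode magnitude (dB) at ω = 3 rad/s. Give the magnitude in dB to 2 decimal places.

44.82 dB

|j3 + 2090| = √(3² + 2090²) = 2090
|j3 + 0.48| = √(3² + 0.48²) = 3.038
|j3 + 1900| = √(3² + 1900²) = 1900
|G(j3)| = 481 × 2090 / (3.038 × 1900) = 174.15
20 log₁₀(174.15) = 44.819 dB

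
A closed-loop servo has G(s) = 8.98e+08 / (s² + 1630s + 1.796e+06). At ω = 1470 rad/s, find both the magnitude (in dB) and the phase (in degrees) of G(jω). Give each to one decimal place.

|(j1470)² + 1630(j1470) + 1.796e+06| = |-3.649e+05 + j2.3961e+06| = 2.424e+06
|G(j1470)| = 8.98e+08 / 2.424e+06 = 370.5
20 log₁₀(370.5) = 51.38 dB
∠[(j1470)² + 1630(j1470) + 1.796e+06] = ∠[-3.649e+05 + j2.3961e+06] = 98.66°
∠G(j1470) = −98.66° = -98.66°

|G| = 51.4 dB, ∠G = -98.7°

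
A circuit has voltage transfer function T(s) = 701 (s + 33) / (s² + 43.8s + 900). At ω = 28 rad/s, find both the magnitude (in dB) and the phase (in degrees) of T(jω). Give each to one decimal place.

|T| = 27.8 dB, ∠T = -44.3 deg

|j28 + 33| = √(28² + 33²) = 43.28
|(j28)² + 43.8(j28) + 900| = |116 + j1226.4| = 1232
|T(j28)| = 701 × 43.28 / 1232 = 24.628
20 log₁₀(24.628) = 27.83 dB
∠(j28 + 33) = arctan(28/33) = 40.31°
∠[(j28)² + 43.8(j28) + 900] = ∠[116 + j1226.4] = 84.60°
∠T(j28) = 40.31° − 84.60° = -44.28°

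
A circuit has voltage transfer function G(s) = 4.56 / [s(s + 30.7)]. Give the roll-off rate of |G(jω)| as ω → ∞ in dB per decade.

-40 dB/decade

With 0 zeros and 2 poles, the high-frequency asymptotic slope is 20 × (0 − 2) = -40 dB/decade.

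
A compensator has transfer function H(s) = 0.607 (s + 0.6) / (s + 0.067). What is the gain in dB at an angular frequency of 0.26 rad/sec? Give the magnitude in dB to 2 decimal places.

|j0.26 + 0.6| = √(0.26² + 0.6²) = 0.6539
|j0.26 + 0.067| = √(0.26² + 0.067²) = 0.2685
|H(j0.26)| = 0.607 × 0.6539 / 0.2685 = 1.4783
20 log₁₀(1.4783) = 3.395 dB

3.40 dB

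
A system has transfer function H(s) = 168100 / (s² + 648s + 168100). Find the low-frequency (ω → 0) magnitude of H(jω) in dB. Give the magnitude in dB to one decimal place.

0.0 dB

H(0) = 168100 / 168100 = 1
20 log₁₀(1) = 0.00 dB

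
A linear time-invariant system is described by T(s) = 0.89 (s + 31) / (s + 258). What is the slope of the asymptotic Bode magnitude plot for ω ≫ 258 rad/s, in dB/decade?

0 dB/decade

With 1 zero and 1 pole, the high-frequency asymptotic slope is 20 × (1 − 1) = 0 dB/decade.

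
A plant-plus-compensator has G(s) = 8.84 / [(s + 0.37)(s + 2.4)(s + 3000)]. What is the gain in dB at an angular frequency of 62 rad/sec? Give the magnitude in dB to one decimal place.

-122.3 dB

|j62 + 0.37| = √(62² + 0.37²) = 62
|j62 + 2.4| = √(62² + 2.4²) = 62.05
|j62 + 3000| = √(62² + 3000²) = 3001
|G(j62)| = 8.84 / (62 × 62.05 × 3001) = 7.6581e-07
20 log₁₀(7.6581e-07) = -122.32 dB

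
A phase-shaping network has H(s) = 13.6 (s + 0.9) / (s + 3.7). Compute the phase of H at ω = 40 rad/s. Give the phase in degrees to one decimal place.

∠(j40 + 0.9) = arctan(40/0.9) = 88.71°
∠(j40 + 3.7) = arctan(40/3.7) = 84.72°
∠H(j40) = 88.71° − 84.72° = 4.00°

4.0°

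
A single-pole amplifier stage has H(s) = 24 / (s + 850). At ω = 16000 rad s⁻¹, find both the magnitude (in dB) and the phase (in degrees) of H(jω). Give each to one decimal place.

|H| = -56.5 dB, ∠H = -87.0°

|j16000 + 850| = √(16000² + 850²) = 1.602e+04
|H(j16000)| = 24 / 1.602e+04 = 0.0014979
20 log₁₀(0.0014979) = -56.49 dB
∠(j16000 + 850) = arctan(16000/850) = 86.96°
∠H(j16000) = −86.96° = -86.96°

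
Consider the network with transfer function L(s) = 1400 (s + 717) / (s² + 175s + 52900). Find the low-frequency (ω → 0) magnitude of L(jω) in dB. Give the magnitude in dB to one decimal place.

25.6 dB

L(0) = 1400 × 717 / 52900 = 18.975
20 log₁₀(18.975) = 25.56 dB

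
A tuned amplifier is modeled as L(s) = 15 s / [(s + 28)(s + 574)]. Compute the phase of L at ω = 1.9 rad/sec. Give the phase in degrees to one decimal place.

∠(j1.9) = 90.00°
∠(j1.9 + 28) = arctan(1.9/28) = 3.88°
∠(j1.9 + 574) = arctan(1.9/574) = 0.19°
∠L(j1.9) = 90.00° − (3.88° + 0.19°) = 85.93°

85.9°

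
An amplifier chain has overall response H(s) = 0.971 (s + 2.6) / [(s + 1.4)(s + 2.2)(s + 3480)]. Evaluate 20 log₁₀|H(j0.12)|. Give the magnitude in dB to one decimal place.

|j0.12 + 2.6| = √(0.12² + 2.6²) = 2.603
|j0.12 + 1.4| = √(0.12² + 1.4²) = 1.405
|j0.12 + 2.2| = √(0.12² + 2.2²) = 2.203
|j0.12 + 3480| = √(0.12² + 3480²) = 3480
|H(j0.12)| = 0.971 × 2.603 / (1.405 × 2.203 × 3480) = 0.00023458
20 log₁₀(0.00023458) = -72.59 dB

-72.6 dB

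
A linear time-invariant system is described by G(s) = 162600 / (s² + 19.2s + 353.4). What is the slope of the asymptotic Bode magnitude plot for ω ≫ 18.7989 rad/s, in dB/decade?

-40 dB/decade

With 0 zeros and 2 poles, the high-frequency asymptotic slope is 20 × (0 − 2) = -40 dB/decade.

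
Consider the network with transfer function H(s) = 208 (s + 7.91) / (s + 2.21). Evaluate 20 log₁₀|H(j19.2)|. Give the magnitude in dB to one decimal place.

47.0 dB

|j19.2 + 7.91| = √(19.2² + 7.91²) = 20.77
|j19.2 + 2.21| = √(19.2² + 2.21²) = 19.33
|H(j19.2)| = 208 × 20.77 / 19.33 = 223.48
20 log₁₀(223.48) = 46.98 dB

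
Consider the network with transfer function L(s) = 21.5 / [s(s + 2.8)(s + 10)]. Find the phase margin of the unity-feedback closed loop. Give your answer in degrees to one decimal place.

Gain crossover: |L(jω)| = 1 at ω ≈ 0.74 rad/sec.
∠L(j0.74) = −90° − arctan(0.74/2.8) − arctan(0.74/10) ≈ -109.04°
PM = 180° + (-109.04°) = 70.96°

71.0 deg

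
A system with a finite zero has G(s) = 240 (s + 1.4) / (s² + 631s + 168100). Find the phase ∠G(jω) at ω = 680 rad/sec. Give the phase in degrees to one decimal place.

∠(j680 + 1.4) = arctan(680/1.4) = 89.88°
∠[(j680)² + 631(j680) + 168100] = ∠[-2.943e+05 + j4.2908e+05] = 124.45°
∠G(j680) = 89.88° − 124.45° = -34.56°

-34.6°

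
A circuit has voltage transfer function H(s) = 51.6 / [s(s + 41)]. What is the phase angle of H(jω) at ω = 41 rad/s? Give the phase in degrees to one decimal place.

∠(j41 + 41) = arctan(41/41) = 45.00°
∠(j41) = 90.00°
∠H(j41) = − (45.00° + 90.00°) = -135.00°

-135.0°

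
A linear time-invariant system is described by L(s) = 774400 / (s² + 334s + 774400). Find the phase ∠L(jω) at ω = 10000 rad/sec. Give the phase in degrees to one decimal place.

-178.1°

∠[(j10000)² + 334(j10000) + 774400] = ∠[-9.9226e+07 + j3.34e+06] = 178.07°
∠L(j10000) = −178.07° = -178.07°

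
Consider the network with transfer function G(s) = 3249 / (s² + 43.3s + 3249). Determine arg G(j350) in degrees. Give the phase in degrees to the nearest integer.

∠[(j350)² + 43.3(j350) + 3249] = ∠[-1.1925e+05 + j15155] = 172.76°
∠G(j350) = −172.76° = -172.76°

-173°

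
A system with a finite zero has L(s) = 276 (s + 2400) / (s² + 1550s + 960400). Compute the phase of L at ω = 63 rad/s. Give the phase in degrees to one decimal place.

∠(j63 + 2400) = arctan(63/2400) = 1.50°
∠[(j63)² + 1550(j63) + 960400] = ∠[9.5643e+05 + j97650] = 5.83°
∠L(j63) = 1.50° − 5.83° = -4.33°

-4.3 deg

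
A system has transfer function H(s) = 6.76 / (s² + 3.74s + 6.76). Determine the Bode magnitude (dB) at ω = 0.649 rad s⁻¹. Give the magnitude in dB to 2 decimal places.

-0.04 dB

|(j0.649)² + 3.74(j0.649) + 6.76| = |6.3388 + j2.4273| = 6.788
|H(j0.649)| = 6.76 / 6.788 = 0.99593
20 log₁₀(0.99593) = -0.035 dB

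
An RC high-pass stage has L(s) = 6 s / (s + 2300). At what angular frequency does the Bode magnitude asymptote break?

2300 rad/s

The single real pole at s = −2300 gives a corner at ω = 2300 rad/s.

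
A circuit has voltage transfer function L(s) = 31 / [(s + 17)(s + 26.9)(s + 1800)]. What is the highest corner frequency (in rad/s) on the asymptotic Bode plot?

Break frequencies occur at each pole and zero magnitude: 17 rad/s, 26.9 rad/s, 1800 rad/s.
The highest is 1800 rad/s.

1800 rad/s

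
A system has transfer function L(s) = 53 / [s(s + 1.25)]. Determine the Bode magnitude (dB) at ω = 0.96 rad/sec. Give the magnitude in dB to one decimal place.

30.9 dB

|j0.96 + 1.25| = √(0.96² + 1.25²) = 1.576
|j0.96| = 0.96
|L(j0.96)| = 53 / (1.576 × 0.96) = 35.028
20 log₁₀(35.028) = 30.89 dB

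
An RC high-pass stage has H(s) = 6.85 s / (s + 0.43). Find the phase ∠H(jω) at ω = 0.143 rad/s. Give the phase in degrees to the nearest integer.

∠(j0.143) = 90.00°
∠(j0.143 + 0.43) = arctan(0.143/0.43) = 18.39°
∠H(j0.143) = 90.00° − 18.39° = 71.61°

72°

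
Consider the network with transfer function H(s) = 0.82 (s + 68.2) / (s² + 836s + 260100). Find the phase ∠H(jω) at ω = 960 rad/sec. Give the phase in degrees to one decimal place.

∠(j960 + 68.2) = arctan(960/68.2) = 85.94°
∠[(j960)² + 836(j960) + 260100] = ∠[-6.615e+05 + j8.0256e+05] = 129.50°
∠H(j960) = 85.94° − 129.50° = -43.56°

-43.6°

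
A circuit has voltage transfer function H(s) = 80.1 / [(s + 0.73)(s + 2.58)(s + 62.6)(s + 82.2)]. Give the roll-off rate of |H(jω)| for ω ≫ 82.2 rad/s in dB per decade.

With 0 zeros and 4 poles, the high-frequency asymptotic slope is 20 × (0 − 4) = -80 dB/decade.

-80 dB/decade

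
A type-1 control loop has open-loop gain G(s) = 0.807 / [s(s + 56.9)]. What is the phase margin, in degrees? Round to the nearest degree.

Gain crossover: |G(jω)| = 1 at ω ≈ 0.0142 rad/s.
∠G(j0.0142) = −90° − arctan(0.0142/56.9) ≈ -90.01°
PM = 180° + (-90.01°) = 89.99°

90°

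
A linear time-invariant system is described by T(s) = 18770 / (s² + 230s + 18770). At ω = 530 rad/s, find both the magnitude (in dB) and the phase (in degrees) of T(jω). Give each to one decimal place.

|(j530)² + 230(j530) + 18770| = |-2.6213e+05 + j1.219e+05| = 2.891e+05
|T(j530)| = 18770 / 2.891e+05 = 0.064928
20 log₁₀(0.064928) = -23.75 dB
∠[(j530)² + 230(j530) + 18770] = ∠[-2.6213e+05 + j1.219e+05] = 155.06°
∠T(j530) = −155.06° = -155.06°

|T| = -23.8 dB, ∠T = -155.1 deg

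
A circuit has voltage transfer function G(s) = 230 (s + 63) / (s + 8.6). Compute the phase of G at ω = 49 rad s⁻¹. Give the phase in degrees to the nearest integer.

∠(j49 + 63) = arctan(49/63) = 37.87°
∠(j49 + 8.6) = arctan(49/8.6) = 80.05°
∠G(j49) = 37.87° − 80.05° = -42.17°

-42 deg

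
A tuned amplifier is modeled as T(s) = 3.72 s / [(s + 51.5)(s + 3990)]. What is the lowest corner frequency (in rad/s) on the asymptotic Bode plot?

Break frequencies occur at each pole and zero magnitude: 51.5 rad/s, 3990 rad/s.
The lowest is 51.5 rad/s.

51.5 rad/s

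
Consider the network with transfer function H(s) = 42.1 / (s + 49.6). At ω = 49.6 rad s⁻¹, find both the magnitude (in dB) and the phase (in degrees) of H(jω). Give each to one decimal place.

|H| = -4.4 dB, ∠H = -45.0°

|j49.6 + 49.6| = √(49.6² + 49.6²) = 70.14
|H(j49.6)| = 42.1 / 70.14 = 0.60019
20 log₁₀(0.60019) = -4.43 dB
∠(j49.6 + 49.6) = arctan(49.6/49.6) = 45.00°
∠H(j49.6) = −45.00° = -45.00°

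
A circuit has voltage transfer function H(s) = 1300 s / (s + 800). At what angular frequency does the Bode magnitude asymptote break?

The single real pole at s = −800 gives a corner at ω = 800 rad/sec.

800 rad/sec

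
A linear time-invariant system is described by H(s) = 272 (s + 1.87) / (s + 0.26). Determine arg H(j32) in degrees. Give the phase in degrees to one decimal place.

∠(j32 + 1.87) = arctan(32/1.87) = 86.66°
∠(j32 + 0.26) = arctan(32/0.26) = 89.53°
∠H(j32) = 86.66° − 89.53° = -2.88°

-2.9°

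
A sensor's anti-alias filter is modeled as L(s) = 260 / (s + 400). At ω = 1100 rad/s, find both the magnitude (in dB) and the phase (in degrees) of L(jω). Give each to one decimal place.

|L| = -13.1 dB, ∠L = -70.0 deg

|j1100 + 400| = √(1100² + 400²) = 1170
|L(j1100)| = 260 / 1170 = 0.22213
20 log₁₀(0.22213) = -13.07 dB
∠(j1100 + 400) = arctan(1100/400) = 70.02°
∠L(j1100) = −70.02° = -70.02°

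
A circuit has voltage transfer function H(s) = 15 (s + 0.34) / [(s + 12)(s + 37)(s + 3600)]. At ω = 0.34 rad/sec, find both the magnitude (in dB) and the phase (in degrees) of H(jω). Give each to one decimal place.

|j0.34 + 0.34| = √(0.34² + 0.34²) = 0.4808
|j0.34 + 12| = √(0.34² + 12²) = 12
|j0.34 + 37| = √(0.34² + 37²) = 37
|j0.34 + 3600| = √(0.34² + 3600²) = 3600
|H(j0.34)| = 15 × 0.4808 / (12 × 37 × 3600) = 4.5103e-06
20 log₁₀(4.5103e-06) = -106.92 dB
∠(j0.34 + 0.34) = arctan(0.34/0.34) = 45.00°
∠(j0.34 + 12) = arctan(0.34/12) = 1.62°
∠(j0.34 + 37) = arctan(0.34/37) = 0.53°
∠(j0.34 + 3600) = arctan(0.34/3600) = 0.01°
∠H(j0.34) = 45.00° − (1.62° + 0.53° + 0.01°) = 42.85°

|H| = -106.9 dB, ∠H = 42.8 deg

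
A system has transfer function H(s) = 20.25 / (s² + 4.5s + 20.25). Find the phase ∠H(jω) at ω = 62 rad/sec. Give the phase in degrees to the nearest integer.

∠[(j62)² + 4.5(j62) + 20.25] = ∠[-3823.8 + j279] = 175.83°
∠H(j62) = −175.83° = -175.83°

-176°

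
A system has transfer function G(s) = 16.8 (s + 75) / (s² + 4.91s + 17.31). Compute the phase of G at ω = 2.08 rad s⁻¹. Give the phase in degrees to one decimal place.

-36.6°

∠(j2.08 + 75) = arctan(2.08/75) = 1.59°
∠[(j2.08)² + 4.91(j2.08) + 17.31] = ∠[12.984 + j10.213] = 38.19°
∠G(j2.08) = 1.59° − 38.19° = -36.60°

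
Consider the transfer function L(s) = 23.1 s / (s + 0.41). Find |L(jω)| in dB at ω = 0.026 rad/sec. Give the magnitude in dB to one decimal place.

3.3 dB

|j0.026| = 0.026
|j0.026 + 0.41| = √(0.026² + 0.41²) = 0.4108
|L(j0.026)| = 23.1 × 0.026 / 0.4108 = 1.4619
20 log₁₀(1.4619) = 3.30 dB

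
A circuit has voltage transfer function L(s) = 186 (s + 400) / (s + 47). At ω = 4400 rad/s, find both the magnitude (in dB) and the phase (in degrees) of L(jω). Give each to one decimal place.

|L| = 45.4 dB, ∠L = -4.6°

|j4400 + 400| = √(4400² + 400²) = 4418
|j4400 + 47| = √(4400² + 47²) = 4400
|L(j4400)| = 186 × 4418 / 4400 = 186.76
20 log₁₀(186.76) = 45.43 dB
∠(j4400 + 400) = arctan(4400/400) = 84.81°
∠(j4400 + 47) = arctan(4400/47) = 89.39°
∠L(j4400) = 84.81° − 89.39° = -4.58°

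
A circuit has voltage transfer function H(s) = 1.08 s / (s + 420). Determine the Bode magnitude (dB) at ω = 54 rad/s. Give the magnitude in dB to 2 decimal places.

-17.22 dB

|j54| = 54
|j54 + 420| = √(54² + 420²) = 423.5
|H(j54)| = 1.08 × 54 / 423.5 = 0.13772
20 log₁₀(0.13772) = -17.220 dB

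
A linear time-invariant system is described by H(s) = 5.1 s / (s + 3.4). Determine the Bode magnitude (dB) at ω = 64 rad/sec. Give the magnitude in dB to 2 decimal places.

14.14 dB

|j64| = 64
|j64 + 3.4| = √(64² + 3.4²) = 64.09
|H(j64)| = 5.1 × 64 / 64.09 = 5.0928
20 log₁₀(5.0928) = 14.139 dB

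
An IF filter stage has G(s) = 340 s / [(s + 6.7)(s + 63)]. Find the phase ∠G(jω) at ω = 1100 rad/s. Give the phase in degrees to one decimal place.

∠(j1100) = 90.00°
∠(j1100 + 6.7) = arctan(1100/6.7) = 89.65°
∠(j1100 + 63) = arctan(1100/63) = 86.72°
∠G(j1100) = 90.00° − (89.65° + 86.72°) = -86.37°

-86.4°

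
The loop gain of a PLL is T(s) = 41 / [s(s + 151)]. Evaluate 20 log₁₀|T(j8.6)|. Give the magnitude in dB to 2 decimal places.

-30.03 dB

|j8.6 + 151| = √(8.6² + 151²) = 151.2
|j8.6| = 8.6
|T(j8.6)| = 41 / (151.2 × 8.6) = 0.031521
20 log₁₀(0.031521) = -30.028 dB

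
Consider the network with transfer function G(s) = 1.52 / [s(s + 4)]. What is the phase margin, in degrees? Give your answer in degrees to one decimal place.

84.6°

Gain crossover: |G(jω)| = 1 at ω ≈ 0.378 rad/sec.
∠G(j0.378) = −90° − arctan(0.378/4) ≈ -95.40°
PM = 180° + (-95.40°) = 84.60°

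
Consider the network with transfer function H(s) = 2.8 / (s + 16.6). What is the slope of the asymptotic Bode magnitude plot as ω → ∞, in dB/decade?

With 0 zeros and 1 pole, the high-frequency asymptotic slope is 20 × (0 − 1) = -20 dB/decade.

-20 dB/decade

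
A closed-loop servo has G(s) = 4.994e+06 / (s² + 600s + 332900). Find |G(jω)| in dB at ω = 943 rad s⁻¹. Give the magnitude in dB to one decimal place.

|(j943)² + 600(j943) + 332900| = |-5.5635e+05 + j5.658e+05| = 7.935e+05
|G(j943)| = 4.994e+06 / 7.935e+05 = 6.2936
20 log₁₀(6.2936) = 15.98 dB

16.0 dB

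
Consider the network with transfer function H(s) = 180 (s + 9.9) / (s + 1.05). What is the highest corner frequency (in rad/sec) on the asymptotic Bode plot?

Break frequencies occur at each pole and zero magnitude: 1.05 rad/sec, 9.9 rad/sec.
The highest is 9.9 rad/sec.

9.9 rad/sec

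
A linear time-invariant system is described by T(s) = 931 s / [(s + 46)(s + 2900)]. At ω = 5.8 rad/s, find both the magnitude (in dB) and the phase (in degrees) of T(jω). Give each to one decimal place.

|T| = -27.9 dB, ∠T = 82.7 deg

|j5.8| = 5.8
|j5.8 + 46| = √(5.8² + 46²) = 46.36
|j5.8 + 2900| = √(5.8² + 2900²) = 2900
|T(j5.8)| = 931 × 5.8 / (46.36 × 2900) = 0.04016
20 log₁₀(0.04016) = -27.92 dB
∠(j5.8) = 90.00°
∠(j5.8 + 46) = arctan(5.8/46) = 7.19°
∠(j5.8 + 2900) = arctan(5.8/2900) = 0.11°
∠T(j5.8) = 90.00° − (7.19° + 0.11°) = 82.70°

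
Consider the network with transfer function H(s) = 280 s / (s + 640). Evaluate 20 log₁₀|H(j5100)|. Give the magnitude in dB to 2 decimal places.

|j5100| = 5100
|j5100 + 640| = √(5100² + 640²) = 5140
|H(j5100)| = 280 × 5100 / 5140 = 277.82
20 log₁₀(277.82) = 48.875 dB

48.88 dB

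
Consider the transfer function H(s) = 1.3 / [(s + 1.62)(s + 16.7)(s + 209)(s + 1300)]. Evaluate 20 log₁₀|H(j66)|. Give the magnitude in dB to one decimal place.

|j66 + 1.62| = √(66² + 1.62²) = 66.02
|j66 + 16.7| = √(66² + 16.7²) = 68.08
|j66 + 209| = √(66² + 209²) = 219.2
|j66 + 1300| = √(66² + 1300²) = 1302
|H(j66)| = 1.3 / (66.02 × 68.08 × 219.2 × 1302) = 1.0138e-09
20 log₁₀(1.0138e-09) = -179.88 dB

-179.9 dB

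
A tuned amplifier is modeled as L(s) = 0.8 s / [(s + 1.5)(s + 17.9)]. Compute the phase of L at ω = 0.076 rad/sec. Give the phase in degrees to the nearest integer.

87 deg

∠(j0.076) = 90.00°
∠(j0.076 + 1.5) = arctan(0.076/1.5) = 2.90°
∠(j0.076 + 17.9) = arctan(0.076/17.9) = 0.24°
∠L(j0.076) = 90.00° − (2.90° + 0.24°) = 86.86°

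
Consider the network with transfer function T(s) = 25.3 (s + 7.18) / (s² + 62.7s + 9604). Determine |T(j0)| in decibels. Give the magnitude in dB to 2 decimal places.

T(0) = 25.3 × 7.18 / 9604 = 0.018914
20 log₁₀(0.018914) = -34.464 dB

-34.46 dB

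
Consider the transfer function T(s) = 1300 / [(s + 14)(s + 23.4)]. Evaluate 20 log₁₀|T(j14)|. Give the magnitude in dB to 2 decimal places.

|j14 + 14| = √(14² + 14²) = 19.8
|j14 + 23.4| = √(14² + 23.4²) = 27.27
|T(j14)| = 1300 / (19.8 × 27.27) = 2.4079
20 log₁₀(2.4079) = 7.633 dB

7.63 dB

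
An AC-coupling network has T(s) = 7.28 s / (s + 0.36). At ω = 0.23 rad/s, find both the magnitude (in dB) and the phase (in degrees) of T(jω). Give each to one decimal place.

|j0.23| = 0.23
|j0.23 + 0.36| = √(0.23² + 0.36²) = 0.4272
|T(j0.23)| = 7.28 × 0.23 / 0.4272 = 3.9195
20 log₁₀(3.9195) = 11.86 dB
∠(j0.23) = 90.00°
∠(j0.23 + 0.36) = arctan(0.23/0.36) = 32.57°
∠T(j0.23) = 90.00° − 32.57° = 57.43°

|T| = 11.9 dB, ∠T = 57.4 deg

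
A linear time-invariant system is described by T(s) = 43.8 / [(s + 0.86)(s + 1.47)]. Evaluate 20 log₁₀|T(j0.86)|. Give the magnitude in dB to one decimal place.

26.5 dB

|j0.86 + 0.86| = √(0.86² + 0.86²) = 1.216
|j0.86 + 1.47| = √(0.86² + 1.47²) = 1.703
|T(j0.86)| = 43.8 / (1.216 × 1.703) = 21.146
20 log₁₀(21.146) = 26.50 dB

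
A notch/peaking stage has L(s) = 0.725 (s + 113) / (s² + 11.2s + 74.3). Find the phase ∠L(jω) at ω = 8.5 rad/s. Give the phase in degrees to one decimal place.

-84.5°

∠(j8.5 + 113) = arctan(8.5/113) = 4.30°
∠[(j8.5)² + 11.2(j8.5) + 74.3] = ∠[2.05 + j95.2] = 88.77°
∠L(j8.5) = 4.30° − 88.77° = -84.46°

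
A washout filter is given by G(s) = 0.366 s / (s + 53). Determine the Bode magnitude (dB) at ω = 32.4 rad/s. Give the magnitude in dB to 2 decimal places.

-14.38 dB

|j32.4| = 32.4
|j32.4 + 53| = √(32.4² + 53²) = 62.12
|G(j32.4)| = 0.366 × 32.4 / 62.12 = 0.1909
20 log₁₀(0.1909) = -14.384 dB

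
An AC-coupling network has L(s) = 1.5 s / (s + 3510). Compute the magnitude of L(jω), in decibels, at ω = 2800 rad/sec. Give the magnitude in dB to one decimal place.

-0.6 dB

|j2800| = 2800
|j2800 + 3510| = √(2800² + 3510²) = 4490
|L(j2800)| = 1.5 × 2800 / 4490 = 0.93541
20 log₁₀(0.93541) = -0.58 dB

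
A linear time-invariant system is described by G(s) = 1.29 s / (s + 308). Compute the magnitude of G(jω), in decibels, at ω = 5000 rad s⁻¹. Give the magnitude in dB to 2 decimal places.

2.20 dB

|j5000| = 5000
|j5000 + 308| = √(5000² + 308²) = 5009
|G(j5000)| = 1.29 × 5000 / 5009 = 1.2876
20 log₁₀(1.2876) = 2.195 dB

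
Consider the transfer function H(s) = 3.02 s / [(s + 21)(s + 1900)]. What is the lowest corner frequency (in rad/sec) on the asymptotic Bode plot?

21 rad/sec

Break frequencies occur at each pole and zero magnitude: 21 rad/sec, 1900 rad/sec.
The lowest is 21 rad/sec.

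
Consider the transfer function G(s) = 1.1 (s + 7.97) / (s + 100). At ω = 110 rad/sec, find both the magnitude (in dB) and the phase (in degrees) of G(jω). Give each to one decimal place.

|j110 + 7.97| = √(110² + 7.97²) = 110.3
|j110 + 100| = √(110² + 100²) = 148.7
|G(j110)| = 1.1 × 110.3 / 148.7 = 0.81607
20 log₁₀(0.81607) = -1.77 dB
∠(j110 + 7.97) = arctan(110/7.97) = 85.86°
∠(j110 + 100) = arctan(110/100) = 47.73°
∠G(j110) = 85.86° − 47.73° = 38.13°

|G| = -1.8 dB, ∠G = 38.1°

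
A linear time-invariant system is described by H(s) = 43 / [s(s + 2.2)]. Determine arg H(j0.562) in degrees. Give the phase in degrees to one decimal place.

-104.3°

∠(j0.562 + 2.2) = arctan(0.562/2.2) = 14.33°
∠(j0.562) = 90.00°
∠H(j0.562) = − (14.33° + 90.00°) = -104.33°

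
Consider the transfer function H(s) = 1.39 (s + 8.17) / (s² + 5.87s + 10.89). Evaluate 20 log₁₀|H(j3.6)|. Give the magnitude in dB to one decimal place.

|j3.6 + 8.17| = √(3.6² + 8.17²) = 8.928
|(j3.6)² + 5.87(j3.6) + 10.89| = |-2.07 + j21.132| = 21.23
|H(j3.6)| = 1.39 × 8.928 / 21.23 = 0.58446
20 log₁₀(0.58446) = -4.66 dB

-4.7 dB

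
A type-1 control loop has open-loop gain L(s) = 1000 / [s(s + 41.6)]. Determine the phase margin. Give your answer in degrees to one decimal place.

Gain crossover: |L(jω)| = 1 at ω ≈ 21.4 rad/s.
∠L(j21.4) = −90° − arctan(21.4/41.6) ≈ -117.20°
PM = 180° + (-117.20°) = 62.80°

62.8°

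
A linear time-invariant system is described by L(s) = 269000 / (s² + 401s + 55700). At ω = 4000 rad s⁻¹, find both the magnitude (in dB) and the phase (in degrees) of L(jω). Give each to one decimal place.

|L| = -35.5 dB, ∠L = -174.3°

|(j4000)² + 401(j4000) + 55700| = |-1.5944e+07 + j1.604e+06| = 1.602e+07
|L(j4000)| = 269000 / 1.602e+07 = 0.016787
20 log₁₀(0.016787) = -35.50 dB
∠[(j4000)² + 401(j4000) + 55700] = ∠[-1.5944e+07 + j1.604e+06] = 174.26°
∠L(j4000) = −174.26° = -174.26°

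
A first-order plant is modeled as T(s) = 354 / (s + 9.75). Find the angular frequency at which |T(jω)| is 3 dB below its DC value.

9.75 rad/sec

For a single-pole low-pass, the −3 dB point is at the pole: ω = 9.75 rad/sec.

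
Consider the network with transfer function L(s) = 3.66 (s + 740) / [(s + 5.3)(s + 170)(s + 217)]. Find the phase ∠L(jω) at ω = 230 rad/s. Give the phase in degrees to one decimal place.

-171.6 deg

∠(j230 + 740) = arctan(230/740) = 17.27°
∠(j230 + 5.3) = arctan(230/5.3) = 88.68°
∠(j230 + 170) = arctan(230/170) = 53.53°
∠(j230 + 217) = arctan(230/217) = 46.67°
∠L(j230) = 17.27° − (88.68° + 53.53° + 46.67°) = -171.61°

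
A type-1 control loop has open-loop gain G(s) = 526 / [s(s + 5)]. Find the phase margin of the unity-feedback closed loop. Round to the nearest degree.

12°

Gain crossover: |G(jω)| = 1 at ω ≈ 22.7 rad s⁻¹.
∠G(j22.7) = −90° − arctan(22.7/5) ≈ -167.56°
PM = 180° + (-167.56°) = 12.44°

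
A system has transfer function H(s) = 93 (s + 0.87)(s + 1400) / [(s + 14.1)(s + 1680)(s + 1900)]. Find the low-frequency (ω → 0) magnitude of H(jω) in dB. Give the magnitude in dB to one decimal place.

H(0) = 93 × 0.87 × 1400 / (14.1 × 1680 × 1900) = 0.0025168
20 log₁₀(0.0025168) = -51.98 dB

-52.0 dB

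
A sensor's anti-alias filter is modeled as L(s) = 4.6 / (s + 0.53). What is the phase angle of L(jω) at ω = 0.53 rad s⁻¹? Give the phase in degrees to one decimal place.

-45.0°

∠(j0.53 + 0.53) = arctan(0.53/0.53) = 45.00°
∠L(j0.53) = −45.00° = -45.00°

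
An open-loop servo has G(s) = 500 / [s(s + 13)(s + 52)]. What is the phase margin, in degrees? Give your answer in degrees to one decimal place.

Gain crossover: |G(jω)| = 1 at ω ≈ 0.738 rad s⁻¹.
∠G(j0.738) = −90° − arctan(0.738/13) − arctan(0.738/52) ≈ -94.06°
PM = 180° + (-94.06°) = 85.94°

85.9°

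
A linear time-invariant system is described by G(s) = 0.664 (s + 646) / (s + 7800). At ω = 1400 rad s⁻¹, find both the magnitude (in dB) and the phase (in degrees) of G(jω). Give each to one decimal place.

|j1400 + 646| = √(1400² + 646²) = 1542
|j1400 + 7800| = √(1400² + 7800²) = 7925
|G(j1400)| = 0.664 × 1542 / 7925 = 0.12919
20 log₁₀(0.12919) = -17.78 dB
∠(j1400 + 646) = arctan(1400/646) = 65.23°
∠(j1400 + 7800) = arctan(1400/7800) = 10.18°
∠G(j1400) = 65.23° − 10.18° = 55.05°

|G| = -17.8 dB, ∠G = 55.1 deg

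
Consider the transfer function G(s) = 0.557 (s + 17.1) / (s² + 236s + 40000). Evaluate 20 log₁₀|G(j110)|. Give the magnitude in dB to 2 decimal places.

|j110 + 17.1| = √(110² + 17.1²) = 111.3
|(j110)² + 236(j110) + 40000| = |27900 + j25960| = 3.811e+04
|G(j110)| = 0.557 × 111.3 / 3.811e+04 = 0.001627
20 log₁₀(0.001627) = -55.772 dB

-55.77 dB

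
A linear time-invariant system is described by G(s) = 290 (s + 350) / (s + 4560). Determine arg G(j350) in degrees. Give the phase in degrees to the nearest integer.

41°

∠(j350 + 350) = arctan(350/350) = 45.00°
∠(j350 + 4560) = arctan(350/4560) = 4.39°
∠G(j350) = 45.00° − 4.39° = 40.61°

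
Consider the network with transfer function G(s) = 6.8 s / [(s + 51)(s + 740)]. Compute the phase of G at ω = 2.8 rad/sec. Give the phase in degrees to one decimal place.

86.6 deg

∠(j2.8) = 90.00°
∠(j2.8 + 51) = arctan(2.8/51) = 3.14°
∠(j2.8 + 740) = arctan(2.8/740) = 0.22°
∠G(j2.8) = 90.00° − (3.14° + 0.22°) = 86.64°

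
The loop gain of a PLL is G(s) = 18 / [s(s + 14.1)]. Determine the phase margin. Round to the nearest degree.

85 deg

Gain crossover: |G(jω)| = 1 at ω ≈ 1.27 rad s⁻¹.
∠G(j1.27) = −90° − arctan(1.27/14.1) ≈ -95.15°
PM = 180° + (-95.15°) = 84.85°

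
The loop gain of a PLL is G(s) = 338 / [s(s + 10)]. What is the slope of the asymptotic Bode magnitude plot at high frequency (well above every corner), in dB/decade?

-40 dB/decade

With 0 zeros and 2 poles, the high-frequency asymptotic slope is 20 × (0 − 2) = -40 dB/decade.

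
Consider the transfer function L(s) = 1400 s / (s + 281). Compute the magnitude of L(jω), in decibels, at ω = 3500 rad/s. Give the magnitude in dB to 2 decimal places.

62.89 dB

|j3500| = 3500
|j3500 + 281| = √(3500² + 281²) = 3511
|L(j3500)| = 1400 × 3500 / 3511 = 1395.5
20 log₁₀(1395.5) = 62.895 dB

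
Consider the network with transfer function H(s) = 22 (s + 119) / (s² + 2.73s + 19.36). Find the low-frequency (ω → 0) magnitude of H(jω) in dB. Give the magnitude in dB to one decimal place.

H(0) = 22 × 119 / 19.36 = 135.23
20 log₁₀(135.23) = 42.62 dB

42.6 dB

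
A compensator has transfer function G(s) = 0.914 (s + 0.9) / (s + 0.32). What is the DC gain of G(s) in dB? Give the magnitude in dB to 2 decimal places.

G(0) = 0.914 × 0.9 / 0.32 = 2.5706
20 log₁₀(2.5706) = 8.201 dB

8.20 dB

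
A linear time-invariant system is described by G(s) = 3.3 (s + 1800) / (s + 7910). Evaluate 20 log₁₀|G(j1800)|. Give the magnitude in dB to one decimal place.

|j1800 + 1800| = √(1800² + 1800²) = 2546
|j1800 + 7910| = √(1800² + 7910²) = 8112
|G(j1800)| = 3.3 × 2546 / 8112 = 1.0355
20 log₁₀(1.0355) = 0.30 dB

0.3 dB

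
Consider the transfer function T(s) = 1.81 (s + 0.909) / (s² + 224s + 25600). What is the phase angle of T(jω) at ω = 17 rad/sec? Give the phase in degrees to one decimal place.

∠(j17 + 0.909) = arctan(17/0.909) = 86.94°
∠[(j17)² + 224(j17) + 25600] = ∠[25311 + j3808] = 8.56°
∠T(j17) = 86.94° − 8.56° = 78.38°

78.4°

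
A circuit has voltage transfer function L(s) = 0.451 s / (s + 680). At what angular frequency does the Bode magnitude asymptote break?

The single real pole at s = −680 gives a corner at ω = 680 rad/sec.

680 rad/sec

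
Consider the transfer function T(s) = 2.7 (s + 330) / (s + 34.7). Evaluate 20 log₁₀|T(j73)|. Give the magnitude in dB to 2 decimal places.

21.05 dB

|j73 + 330| = √(73² + 330²) = 338
|j73 + 34.7| = √(73² + 34.7²) = 80.83
|T(j73)| = 2.7 × 338 / 80.83 = 11.29
20 log₁₀(11.29) = 21.054 dB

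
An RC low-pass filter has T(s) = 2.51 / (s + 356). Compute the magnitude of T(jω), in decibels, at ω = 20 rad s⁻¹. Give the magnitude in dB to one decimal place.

|j20 + 356| = √(20² + 356²) = 356.6
|T(j20)| = 2.51 / 356.6 = 0.0070395
20 log₁₀(0.0070395) = -43.05 dB

-43.0 dB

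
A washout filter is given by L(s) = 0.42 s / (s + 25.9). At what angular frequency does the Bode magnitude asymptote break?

25.9 rad/s

The single real pole at s = −25.9 gives a corner at ω = 25.9 rad/s.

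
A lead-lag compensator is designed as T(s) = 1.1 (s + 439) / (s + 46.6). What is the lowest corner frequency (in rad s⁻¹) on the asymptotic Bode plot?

46.6 rad s⁻¹

Break frequencies occur at each pole and zero magnitude: 46.6 rad s⁻¹, 439 rad s⁻¹.
The lowest is 46.6 rad s⁻¹.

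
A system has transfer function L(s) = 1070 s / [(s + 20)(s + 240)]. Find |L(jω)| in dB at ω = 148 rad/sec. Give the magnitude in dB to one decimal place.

11.5 dB

|j148| = 148
|j148 + 20| = √(148² + 20²) = 149.3
|j148 + 240| = √(148² + 240²) = 282
|L(j148)| = 1070 × 148 / (149.3 × 282) = 3.7606
20 log₁₀(3.7606) = 11.51 dB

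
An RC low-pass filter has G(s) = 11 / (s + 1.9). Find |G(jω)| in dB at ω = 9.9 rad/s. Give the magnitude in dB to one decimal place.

|j9.9 + 1.9| = √(9.9² + 1.9²) = 10.08
|G(j9.9)| = 11 / 10.08 = 1.0912
20 log₁₀(1.0912) = 0.76 dB

0.8 dB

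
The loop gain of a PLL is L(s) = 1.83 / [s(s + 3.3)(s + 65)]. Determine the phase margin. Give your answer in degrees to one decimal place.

89.8°

Gain crossover: |L(jω)| = 1 at ω ≈ 0.00853 rad s⁻¹.
∠L(j0.00853) = −90° − arctan(0.00853/3.3) − arctan(0.00853/65) ≈ -90.16°
PM = 180° + (-90.16°) = 89.84°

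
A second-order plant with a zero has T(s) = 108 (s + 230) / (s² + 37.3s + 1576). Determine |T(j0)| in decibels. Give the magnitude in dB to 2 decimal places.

T(0) = 108 × 230 / 1576 = 15.761
20 log₁₀(15.761) = 23.952 dB

23.95 dB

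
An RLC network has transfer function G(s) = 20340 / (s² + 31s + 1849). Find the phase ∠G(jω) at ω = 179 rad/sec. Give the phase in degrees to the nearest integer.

∠[(j179)² + 31(j179) + 1849] = ∠[-30192 + j5549] = 169.59°
∠G(j179) = −169.59° = -169.59°

-170°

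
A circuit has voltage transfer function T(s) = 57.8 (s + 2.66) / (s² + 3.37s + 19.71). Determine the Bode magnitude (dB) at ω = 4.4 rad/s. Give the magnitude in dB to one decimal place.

|j4.4 + 2.66| = √(4.4² + 2.66²) = 5.142
|(j4.4)² + 3.37(j4.4) + 19.71| = |0.35 + j14.828| = 14.83
|T(j4.4)| = 57.8 × 5.142 / 14.83 = 20.036
20 log₁₀(20.036) = 26.04 dB

26.0 dB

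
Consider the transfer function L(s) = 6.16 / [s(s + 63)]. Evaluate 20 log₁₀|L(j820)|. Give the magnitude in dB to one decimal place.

-100.8 dB

|j820 + 63| = √(820² + 63²) = 822.4
|j820| = 820
|L(j820)| = 6.16 / (822.4 × 820) = 9.1343e-06
20 log₁₀(9.1343e-06) = -100.79 dB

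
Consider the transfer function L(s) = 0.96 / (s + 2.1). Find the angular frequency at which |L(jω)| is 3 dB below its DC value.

2.1 rad s⁻¹

For a single-pole low-pass, the −3 dB point is at the pole: ω = 2.1 rad s⁻¹.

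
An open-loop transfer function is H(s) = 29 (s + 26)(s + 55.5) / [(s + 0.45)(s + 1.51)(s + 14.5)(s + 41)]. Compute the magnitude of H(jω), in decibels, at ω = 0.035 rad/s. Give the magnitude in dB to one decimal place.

|j0.035 + 26| = √(0.035² + 26²) = 26
|j0.035 + 55.5| = √(0.035² + 55.5²) = 55.5
|j0.035 + 0.45| = √(0.035² + 0.45²) = 0.4514
|j0.035 + 1.51| = √(0.035² + 1.51²) = 1.51
|j0.035 + 14.5| = √(0.035² + 14.5²) = 14.5
|j0.035 + 41| = √(0.035² + 41²) = 41
|H(j0.035)| = 29 × 26 × 55.5 / (0.4514 × 1.51 × 14.5 × 41) = 103.25
20 log₁₀(103.25) = 40.28 dB

40.3 dB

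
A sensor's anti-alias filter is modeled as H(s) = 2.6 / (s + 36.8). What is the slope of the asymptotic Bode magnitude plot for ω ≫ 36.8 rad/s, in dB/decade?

-20 dB/decade

With 0 zeros and 1 pole, the high-frequency asymptotic slope is 20 × (0 − 1) = -20 dB/decade.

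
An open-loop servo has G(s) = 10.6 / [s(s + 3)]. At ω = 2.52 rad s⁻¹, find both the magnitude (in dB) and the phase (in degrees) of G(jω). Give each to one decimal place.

|j2.52 + 3| = √(2.52² + 3²) = 3.918
|j2.52| = 2.52
|G(j2.52)| = 10.6 / (3.918 × 2.52) = 1.0736
20 log₁₀(1.0736) = 0.62 dB
∠(j2.52 + 3) = arctan(2.52/3) = 40.03°
∠(j2.52) = 90.00°
∠G(j2.52) = − (40.03° + 90.00°) = -130.03°

|G| = 0.6 dB, ∠G = -130.0 deg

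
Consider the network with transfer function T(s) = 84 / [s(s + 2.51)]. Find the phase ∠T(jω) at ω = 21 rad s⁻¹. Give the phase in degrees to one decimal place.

-173.2°

∠(j21 + 2.51) = arctan(21/2.51) = 83.18°
∠(j21) = 90.00°
∠T(j21) = − (83.18° + 90.00°) = -173.18°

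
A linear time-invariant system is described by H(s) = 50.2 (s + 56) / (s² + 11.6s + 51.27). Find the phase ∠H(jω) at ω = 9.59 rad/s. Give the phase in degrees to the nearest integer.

∠(j9.59 + 56) = arctan(9.59/56) = 9.72°
∠[(j9.59)² + 11.6(j9.59) + 51.27] = ∠[-40.698 + j111.24] = 110.09°
∠H(j9.59) = 9.72° − 110.09° = -100.38°

-100°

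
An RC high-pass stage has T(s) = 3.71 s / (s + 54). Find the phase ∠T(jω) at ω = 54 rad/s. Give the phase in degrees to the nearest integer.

45°

∠(j54) = 90.00°
∠(j54 + 54) = arctan(54/54) = 45.00°
∠T(j54) = 90.00° − 45.00° = 45.00°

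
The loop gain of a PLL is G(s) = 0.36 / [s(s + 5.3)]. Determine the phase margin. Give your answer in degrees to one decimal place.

Gain crossover: |G(jω)| = 1 at ω ≈ 0.0679 rad/s.
∠G(j0.0679) = −90° − arctan(0.0679/5.3) ≈ -90.73°
PM = 180° + (-90.73°) = 89.27°

89.3°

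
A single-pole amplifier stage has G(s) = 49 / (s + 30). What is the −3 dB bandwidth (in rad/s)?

For a single-pole low-pass, the −3 dB point is at the pole: ω = 30 rad/s.

30 rad/s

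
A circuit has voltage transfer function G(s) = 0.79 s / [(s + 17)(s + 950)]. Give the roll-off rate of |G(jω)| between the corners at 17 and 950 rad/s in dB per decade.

In this band the factors already past their corner are: 1 differentiator zero, pole at 17; net slope = 0 dB/decade.

0 dB/decade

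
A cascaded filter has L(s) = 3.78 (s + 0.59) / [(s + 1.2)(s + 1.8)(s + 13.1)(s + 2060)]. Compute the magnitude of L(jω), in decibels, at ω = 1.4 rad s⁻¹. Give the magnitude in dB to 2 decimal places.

-85.96 dB

|j1.4 + 0.59| = √(1.4² + 0.59²) = 1.519
|j1.4 + 1.2| = √(1.4² + 1.2²) = 1.844
|j1.4 + 1.8| = √(1.4² + 1.8²) = 2.28
|j1.4 + 13.1| = √(1.4² + 13.1²) = 13.17
|j1.4 + 2060| = √(1.4² + 2060²) = 2060
|L(j1.4)| = 3.78 × 1.519 / (1.844 × 2.28 × 13.17 × 2060) = 5.0324e-05
20 log₁₀(5.0324e-05) = -85.965 dB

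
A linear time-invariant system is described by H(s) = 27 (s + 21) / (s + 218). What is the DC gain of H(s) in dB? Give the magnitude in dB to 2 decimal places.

H(0) = 27 × 21 / 218 = 2.6009
20 log₁₀(2.6009) = 8.303 dB

8.30 dB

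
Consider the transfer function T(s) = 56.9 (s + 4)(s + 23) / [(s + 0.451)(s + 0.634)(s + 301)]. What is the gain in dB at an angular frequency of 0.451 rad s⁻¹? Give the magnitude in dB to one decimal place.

|j0.451 + 4| = √(0.451² + 4²) = 4.025
|j0.451 + 23| = √(0.451² + 23²) = 23
|j0.451 + 0.451| = √(0.451² + 0.451²) = 0.6378
|j0.451 + 0.634| = √(0.451² + 0.634²) = 0.778
|j0.451 + 301| = √(0.451² + 301²) = 301
|T(j0.451)| = 56.9 × 4.025 × 23 / (0.6378 × 0.778 × 301) = 35.275
20 log₁₀(35.275) = 30.95 dB

30.9 dB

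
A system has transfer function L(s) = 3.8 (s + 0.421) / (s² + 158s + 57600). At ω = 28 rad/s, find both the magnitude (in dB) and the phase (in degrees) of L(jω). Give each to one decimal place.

|j28 + 0.421| = √(28² + 0.421²) = 28
|(j28)² + 158(j28) + 57600| = |56816 + j4424| = 5.699e+04
|L(j28)| = 3.8 × 28 / 5.699e+04 = 0.0018673
20 log₁₀(0.0018673) = -54.58 dB
∠(j28 + 0.421) = arctan(28/0.421) = 89.14°
∠[(j28)² + 158(j28) + 57600] = ∠[56816 + j4424] = 4.45°
∠L(j28) = 89.14° − 4.45° = 84.69°

|L| = -54.6 dB, ∠L = 84.7 deg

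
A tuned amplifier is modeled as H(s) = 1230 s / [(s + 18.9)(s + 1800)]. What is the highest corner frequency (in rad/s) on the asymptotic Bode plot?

Break frequencies occur at each pole and zero magnitude: 18.9 rad/s, 1800 rad/s.
The highest is 1800 rad/s.

1800 rad/s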